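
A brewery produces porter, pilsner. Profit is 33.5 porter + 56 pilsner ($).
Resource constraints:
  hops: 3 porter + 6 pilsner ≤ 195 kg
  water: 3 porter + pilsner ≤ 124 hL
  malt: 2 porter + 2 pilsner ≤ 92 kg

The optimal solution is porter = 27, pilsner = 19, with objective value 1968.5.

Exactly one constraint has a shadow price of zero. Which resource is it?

water

hops: 195/195 (binding)
water: 100/124 (slack 24)
malt: 92/92 (binding)
By complementary slackness, a constraint with positive slack has shadow price 0 → water.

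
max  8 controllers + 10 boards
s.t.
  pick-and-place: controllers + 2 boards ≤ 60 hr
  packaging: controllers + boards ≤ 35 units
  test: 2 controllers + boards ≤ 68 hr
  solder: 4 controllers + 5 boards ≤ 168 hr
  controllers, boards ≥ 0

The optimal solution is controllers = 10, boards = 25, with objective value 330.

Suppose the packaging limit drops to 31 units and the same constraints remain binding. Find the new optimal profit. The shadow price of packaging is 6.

306

Δb = -4, so new z* = 330 + (6)·(-4) = 330 − 24 = 306.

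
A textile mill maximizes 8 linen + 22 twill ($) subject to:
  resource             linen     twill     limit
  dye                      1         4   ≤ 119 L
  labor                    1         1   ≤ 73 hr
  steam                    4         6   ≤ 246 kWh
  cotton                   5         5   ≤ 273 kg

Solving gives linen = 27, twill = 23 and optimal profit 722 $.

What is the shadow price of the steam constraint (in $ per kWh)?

1

Binding: dye and steam. Non-binding: labor (23 unused), cotton (23 unused).
By complementary slackness, y = 0 for the non-binding constraints.
From A_Bᵀ y = c: 1·y_dye + 4·y_steam = 8; 4·y_dye + 6·y_steam = 22.
→ y_dye = 4 and y_steam = 1.
Shadow price of steam = 1.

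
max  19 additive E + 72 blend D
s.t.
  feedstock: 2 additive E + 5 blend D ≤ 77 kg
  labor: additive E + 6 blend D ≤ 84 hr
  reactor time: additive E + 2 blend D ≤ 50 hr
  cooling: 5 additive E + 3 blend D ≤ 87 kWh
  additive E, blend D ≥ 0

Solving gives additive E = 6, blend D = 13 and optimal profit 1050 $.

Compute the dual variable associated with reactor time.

At the optimum: feedstock uses 77 of 77 (binding); labor uses 84 of 84 (binding); reactor time uses 32 of 50 (slack = 18); cooling uses 69 of 87 (slack = 18).
By complementary slackness, y = 0 for the non-binding constraints.
The binding rows give the dual system: 2·y_feedstock + 1·y_labor = 19 and 5·y_feedstock + 6·y_labor = 72.
This yields shadow prices y_feedstock = 6, y_labor = 7.
Shadow price of reactor time = 0.

0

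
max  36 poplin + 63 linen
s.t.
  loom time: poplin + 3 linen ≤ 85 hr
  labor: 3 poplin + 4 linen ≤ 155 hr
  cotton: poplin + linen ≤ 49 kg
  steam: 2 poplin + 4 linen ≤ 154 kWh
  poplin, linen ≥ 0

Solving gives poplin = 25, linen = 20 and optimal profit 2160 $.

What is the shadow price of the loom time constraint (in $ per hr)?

9

Check each constraint at x*: loom time 85/85 (tight); labor 155/155 (tight); cotton 45/49 (slack 4); steam 130/154 (slack 24).
Slack constraints have shadow price 0 (complementary slackness).
From A_Bᵀ y = c: 1·y_loom time + 3·y_labor = 36; 3·y_loom time + 4·y_labor = 63.
Solving: y_loom time = 9, y_labor = 9.
Shadow price of loom time = 9.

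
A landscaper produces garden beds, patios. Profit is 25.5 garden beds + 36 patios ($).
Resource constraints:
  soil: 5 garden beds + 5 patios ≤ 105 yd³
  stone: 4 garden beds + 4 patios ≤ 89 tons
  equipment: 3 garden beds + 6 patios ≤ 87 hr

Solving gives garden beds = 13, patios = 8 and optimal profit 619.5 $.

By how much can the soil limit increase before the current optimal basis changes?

Binding constraints: soil, equipment. The basis is B = [[5,5],[3,6]] with det 15.
Per unit increase in soil, x* moves by d = (0.4, -0.2).
The basis stays optimal until stone becomes binding; allowable increase = 6.25 yd³.

6.25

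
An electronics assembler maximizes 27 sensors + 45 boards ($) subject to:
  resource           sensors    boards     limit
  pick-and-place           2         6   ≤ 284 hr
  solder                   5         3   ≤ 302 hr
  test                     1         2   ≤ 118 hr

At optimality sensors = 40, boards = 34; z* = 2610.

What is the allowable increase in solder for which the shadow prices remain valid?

Binding constraints: pick-and-place, solder. The basis is B = [[2,6],[5,3]] with det -24.
Per unit increase in solder, x* moves by d = (0.25, -0.0833).
The basis stays optimal until test becomes binding; allowable increase = 120 hr.

120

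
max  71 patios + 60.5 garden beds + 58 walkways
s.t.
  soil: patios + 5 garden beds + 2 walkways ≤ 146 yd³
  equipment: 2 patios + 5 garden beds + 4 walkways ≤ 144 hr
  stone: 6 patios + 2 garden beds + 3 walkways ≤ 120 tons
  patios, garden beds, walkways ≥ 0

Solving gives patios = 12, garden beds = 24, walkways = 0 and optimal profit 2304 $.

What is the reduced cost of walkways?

Check each constraint at x*: soil 132/146 (slack 14); equipment 144/144 (tight); stone 120/120 (tight).
Since soil is not tight, its dual is 0.
From A_Bᵀ y = c: 2·y_equipment + 6·y_stone = 71; 5·y_equipment + 2·y_stone = 60.5.
→ y_equipment = 8.5 and y_stone = 9.
Reduced cost of walkways: c₃ − yᵀa₃ = 58 − (8.5·4 + 9·3) = 58 − 61 = -3.

-3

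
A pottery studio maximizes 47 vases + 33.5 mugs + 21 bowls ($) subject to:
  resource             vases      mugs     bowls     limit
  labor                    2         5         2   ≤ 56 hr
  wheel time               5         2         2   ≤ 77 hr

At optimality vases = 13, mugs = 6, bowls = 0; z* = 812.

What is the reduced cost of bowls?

Check each constraint at x*: labor 56/56 (tight); wheel time 77/77 (tight).
Dual feasibility on the basic columns requires 2·y_labor + 5·y_wheel time = 47, 5·y_labor + 2·y_wheel time = 33.5.
→ y_labor = 3.5 and y_wheel time = 8.
Reduced cost of bowls: c₃ − yᵀa₃ = 21 − (3.5·2 + 8·2) = 21 − 23 = -2.

-2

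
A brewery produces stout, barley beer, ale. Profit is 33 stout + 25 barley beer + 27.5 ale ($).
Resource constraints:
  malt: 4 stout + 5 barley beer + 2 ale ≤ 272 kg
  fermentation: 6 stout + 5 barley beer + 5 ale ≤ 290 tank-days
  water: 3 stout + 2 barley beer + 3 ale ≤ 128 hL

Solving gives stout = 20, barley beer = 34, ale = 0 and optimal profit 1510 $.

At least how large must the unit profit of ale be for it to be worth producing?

At the optimum: malt uses 250 of 272 (slack = 22); fermentation uses 290 of 290 (binding); water uses 128 of 128 (binding).
Slack constraints have shadow price 0 (complementary slackness).
From A_Bᵀ y = c: 6·y_fermentation + 3·y_water = 33; 5·y_fermentation + 2·y_water = 25.
→ y_fermentation = 3 and y_water = 5.
ale enters the basis when its profit ≥ yᵀa₃ = 3·5 + 5·3 = 30.

30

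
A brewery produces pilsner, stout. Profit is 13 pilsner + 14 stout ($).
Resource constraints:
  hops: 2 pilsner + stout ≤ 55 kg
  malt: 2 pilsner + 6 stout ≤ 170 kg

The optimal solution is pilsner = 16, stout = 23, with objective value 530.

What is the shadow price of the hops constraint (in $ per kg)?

Both hops and malt are binding at x*.
Dual feasibility on the basic columns requires 2·y_hops + 2·y_malt = 13, 1·y_hops + 6·y_malt = 14.
This yields shadow prices y_hops = 5, y_malt = 1.5.
Shadow price of hops = 5.

5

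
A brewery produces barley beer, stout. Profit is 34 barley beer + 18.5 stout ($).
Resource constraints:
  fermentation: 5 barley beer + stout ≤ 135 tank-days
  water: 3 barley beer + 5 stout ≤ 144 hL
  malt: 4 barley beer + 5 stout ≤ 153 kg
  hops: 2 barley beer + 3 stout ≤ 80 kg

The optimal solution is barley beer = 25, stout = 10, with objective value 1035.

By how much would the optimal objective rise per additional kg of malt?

Binding: fermentation and hops. Non-binding: water (19 unused), malt (3 unused).
Slack constraints have shadow price 0 (complementary slackness).
The binding rows give the dual system: 5·y_fermentation + 2·y_hops = 34 and 1·y_fermentation + 3·y_hops = 18.5.
→ y_fermentation = 5 and y_hops = 4.5.
Shadow price of malt = 0.

0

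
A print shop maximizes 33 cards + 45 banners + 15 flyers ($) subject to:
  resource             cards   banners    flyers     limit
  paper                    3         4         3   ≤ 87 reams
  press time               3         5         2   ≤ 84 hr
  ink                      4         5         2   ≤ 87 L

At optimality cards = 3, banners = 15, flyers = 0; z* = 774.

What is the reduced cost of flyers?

Binding: press time and ink. Non-binding: paper (18 unused).
By complementary slackness, y = 0 for the non-binding constraint.
The binding rows give the dual system: 3·y_press time + 4·y_ink = 33 and 5·y_press time + 5·y_ink = 45.
This yields shadow prices y_press time = 3, y_ink = 6.
Reduced cost of flyers: c₃ − yᵀa₃ = 15 − (3·2 + 6·2) = 15 − 18 = -3.

-3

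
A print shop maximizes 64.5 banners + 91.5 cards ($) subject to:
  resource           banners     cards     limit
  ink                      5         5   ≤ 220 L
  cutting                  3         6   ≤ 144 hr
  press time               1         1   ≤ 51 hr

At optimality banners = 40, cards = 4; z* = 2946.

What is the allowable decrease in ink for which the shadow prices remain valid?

Binding constraints: ink, cutting. The basis is B = [[5,5],[3,6]] with det 15.
Per unit decrease in ink, x* moves by d = (-0.4, 0.2).
The basis stays optimal until banners reaches 0; allowable decrease = 100 L.

100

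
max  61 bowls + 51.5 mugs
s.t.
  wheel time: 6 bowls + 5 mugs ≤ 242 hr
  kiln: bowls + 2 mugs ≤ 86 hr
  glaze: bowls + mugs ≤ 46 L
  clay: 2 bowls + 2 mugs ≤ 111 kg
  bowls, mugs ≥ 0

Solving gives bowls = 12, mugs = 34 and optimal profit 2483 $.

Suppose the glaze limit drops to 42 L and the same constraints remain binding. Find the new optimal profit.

2467

Check each constraint at x*: wheel time 242/242 (tight); kiln 80/86 (slack 6); glaze 46/46 (tight); clay 92/111 (slack 19).
Since kiln, clay are not tight, their duals are 0.
The binding rows give the dual system: 6·y_wheel time + 1·y_glaze = 61 and 5·y_wheel time + 1·y_glaze = 51.5.
→ y_wheel time = 9.5 and y_glaze = 4.
Δz = y_glaze·Δb = 4 × (-4) = -16, so new z* = 2483 − 16 = 2467.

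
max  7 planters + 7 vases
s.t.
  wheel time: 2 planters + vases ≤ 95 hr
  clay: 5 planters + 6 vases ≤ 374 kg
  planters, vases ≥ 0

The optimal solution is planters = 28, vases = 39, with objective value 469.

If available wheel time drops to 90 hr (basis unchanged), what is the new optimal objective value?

Check each constraint at x*: wheel time 95/95 (tight); clay 374/374 (tight).
The binding rows give the dual system: 2·y_wheel time + 5·y_clay = 7 and 1·y_wheel time + 6·y_clay = 7.
This yields shadow prices y_wheel time = 1, y_clay = 1.
Δz = y_wheel time·Δb = 1 × (-5) = -5, so new z* = 469 − 5 = 464.

464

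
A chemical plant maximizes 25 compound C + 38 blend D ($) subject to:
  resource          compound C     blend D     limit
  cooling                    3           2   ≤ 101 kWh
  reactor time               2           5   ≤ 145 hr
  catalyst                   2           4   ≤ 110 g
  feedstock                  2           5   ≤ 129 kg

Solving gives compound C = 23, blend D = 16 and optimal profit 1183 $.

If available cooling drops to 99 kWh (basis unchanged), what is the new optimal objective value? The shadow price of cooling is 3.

1177

Δb = -2, so new z* = 1183 + (3)·(-2) = 1183 − 6 = 1177.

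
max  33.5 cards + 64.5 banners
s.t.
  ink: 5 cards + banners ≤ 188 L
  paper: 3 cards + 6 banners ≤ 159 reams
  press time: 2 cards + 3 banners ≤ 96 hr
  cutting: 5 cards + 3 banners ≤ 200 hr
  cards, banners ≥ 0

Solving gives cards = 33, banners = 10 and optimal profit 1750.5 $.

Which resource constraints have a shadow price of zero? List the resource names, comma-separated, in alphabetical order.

cutting, ink

ink: 175/188 (slack 13)
paper: 159/159 (binding)
press time: 96/96 (binding)
cutting: 195/200 (slack 5)
By complementary slackness, a constraint with positive slack has shadow price 0 → cutting, ink.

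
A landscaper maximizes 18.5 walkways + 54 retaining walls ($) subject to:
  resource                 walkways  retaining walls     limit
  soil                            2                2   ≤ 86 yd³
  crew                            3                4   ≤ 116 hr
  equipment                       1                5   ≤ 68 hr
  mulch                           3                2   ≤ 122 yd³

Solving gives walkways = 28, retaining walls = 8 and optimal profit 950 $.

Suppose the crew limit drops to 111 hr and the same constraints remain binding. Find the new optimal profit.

Check each constraint at x*: soil 72/86 (slack 14); crew 116/116 (tight); equipment 68/68 (tight); mulch 100/122 (slack 22).
By complementary slackness, y = 0 for the non-binding constraints.
The binding rows give the dual system: 3·y_crew + 1·y_equipment = 18.5 and 4·y_crew + 5·y_equipment = 54.
Solving: y_crew = 3.5, y_equipment = 8.
Δz = y_crew·Δb = 3.5 × (-5) = -17.5, so new z* = 950 − 17.5 = 932.5.

932.5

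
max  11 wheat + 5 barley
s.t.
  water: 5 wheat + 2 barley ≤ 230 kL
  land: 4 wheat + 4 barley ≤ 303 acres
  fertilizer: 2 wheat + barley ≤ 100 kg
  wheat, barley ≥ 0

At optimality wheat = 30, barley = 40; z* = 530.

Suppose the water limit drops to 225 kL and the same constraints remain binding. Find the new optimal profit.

525

At the optimum: water uses 230 of 230 (binding); land uses 280 of 303 (slack = 23); fertilizer uses 100 of 100 (binding).
Slack constraints have shadow price 0 (complementary slackness).
Dual feasibility on the basic columns requires 5·y_water + 2·y_fertilizer = 11, 2·y_water + 1·y_fertilizer = 5.
Solving: y_water = 1, y_fertilizer = 3.
Δz = y_water·Δb = 1 × (-5) = -5, so new z* = 530 − 5 = 525.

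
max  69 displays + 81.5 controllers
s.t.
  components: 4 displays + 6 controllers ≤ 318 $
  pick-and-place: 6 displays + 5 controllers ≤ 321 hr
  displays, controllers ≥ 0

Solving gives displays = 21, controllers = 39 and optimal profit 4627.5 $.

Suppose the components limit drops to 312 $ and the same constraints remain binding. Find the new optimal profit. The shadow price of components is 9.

Δb = -6, so new z* = 4627.5 + (9)·(-6) = 4627.5 − 54 = 4573.5.

4573.5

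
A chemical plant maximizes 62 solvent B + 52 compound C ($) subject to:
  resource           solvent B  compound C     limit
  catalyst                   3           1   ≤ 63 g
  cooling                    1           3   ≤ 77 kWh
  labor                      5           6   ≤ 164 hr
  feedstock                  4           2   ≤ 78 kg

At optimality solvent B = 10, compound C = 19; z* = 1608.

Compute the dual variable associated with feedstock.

At the optimum: catalyst uses 49 of 63 (slack = 14); cooling uses 67 of 77 (slack = 10); labor uses 164 of 164 (binding); feedstock uses 78 of 78 (binding).
Since catalyst, cooling are not tight, their duals are 0.
Dual feasibility on the basic columns requires 5·y_labor + 4·y_feedstock = 62, 6·y_labor + 2·y_feedstock = 52.
→ y_labor = 6 and y_feedstock = 8.
Shadow price of feedstock = 8.

8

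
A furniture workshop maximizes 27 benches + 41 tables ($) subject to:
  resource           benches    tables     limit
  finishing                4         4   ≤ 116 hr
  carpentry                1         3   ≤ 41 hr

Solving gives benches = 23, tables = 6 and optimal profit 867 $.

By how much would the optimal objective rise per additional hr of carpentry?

Check each constraint at x*: finishing 116/116 (tight); carpentry 41/41 (tight).
From A_Bᵀ y = c: 4·y_finishing + 1·y_carpentry = 27; 4·y_finishing + 3·y_carpentry = 41.
→ y_finishing = 5 and y_carpentry = 7.
Shadow price of carpentry = 7.

7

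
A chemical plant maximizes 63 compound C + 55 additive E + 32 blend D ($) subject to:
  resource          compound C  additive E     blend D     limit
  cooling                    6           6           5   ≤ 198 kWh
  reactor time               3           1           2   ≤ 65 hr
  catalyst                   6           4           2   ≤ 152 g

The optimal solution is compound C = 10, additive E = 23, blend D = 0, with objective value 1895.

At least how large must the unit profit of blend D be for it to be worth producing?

Check each constraint at x*: cooling 198/198 (tight); reactor time 53/65 (slack 12); catalyst 152/152 (tight).
Slack constraints have shadow price 0 (complementary slackness).
The binding rows give the dual system: 6·y_cooling + 6·y_catalyst = 63 and 6·y_cooling + 4·y_catalyst = 55.
→ y_cooling = 6.5 and y_catalyst = 4.
blend D enters the basis when its profit ≥ yᵀa₃ = 6.5·5 + 4·2 = 40.5.

40.5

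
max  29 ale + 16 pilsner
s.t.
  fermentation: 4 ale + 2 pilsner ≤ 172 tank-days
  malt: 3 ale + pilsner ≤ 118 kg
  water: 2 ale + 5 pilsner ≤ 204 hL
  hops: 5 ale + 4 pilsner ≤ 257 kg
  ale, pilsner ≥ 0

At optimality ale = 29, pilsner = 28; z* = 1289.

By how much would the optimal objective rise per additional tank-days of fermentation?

Check each constraint at x*: fermentation 172/172 (tight); malt 115/118 (slack 3); water 198/204 (slack 6); hops 257/257 (tight).
Since malt, water are not tight, their duals are 0.
The binding rows give the dual system: 4·y_fermentation + 5·y_hops = 29 and 2·y_fermentation + 4·y_hops = 16.
→ y_fermentation = 6 and y_hops = 1.
Shadow price of fermentation = 6.

6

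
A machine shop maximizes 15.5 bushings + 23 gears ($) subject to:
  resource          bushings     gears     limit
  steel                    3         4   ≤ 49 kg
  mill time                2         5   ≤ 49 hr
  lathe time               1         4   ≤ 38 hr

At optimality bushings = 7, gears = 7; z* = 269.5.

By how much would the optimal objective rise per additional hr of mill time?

1

Binding: steel and mill time. Non-binding: lathe time (3 unused).
Since lathe time is not tight, its dual is 0.
Dual feasibility on the basic columns requires 3·y_steel + 2·y_mill time = 15.5, 4·y_steel + 5·y_mill time = 23.
→ y_steel = 4.5 and y_mill time = 1.
Shadow price of mill time = 1.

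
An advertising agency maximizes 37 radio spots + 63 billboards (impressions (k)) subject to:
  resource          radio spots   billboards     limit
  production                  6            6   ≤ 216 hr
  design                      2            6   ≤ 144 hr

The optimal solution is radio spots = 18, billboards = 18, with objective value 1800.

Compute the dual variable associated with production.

Both production and design are binding at x*.
From A_Bᵀ y = c: 6·y_production + 2·y_design = 37; 6·y_production + 6·y_design = 63.
Solving: y_production = 4, y_design = 6.5.
Shadow price of production = 4.

4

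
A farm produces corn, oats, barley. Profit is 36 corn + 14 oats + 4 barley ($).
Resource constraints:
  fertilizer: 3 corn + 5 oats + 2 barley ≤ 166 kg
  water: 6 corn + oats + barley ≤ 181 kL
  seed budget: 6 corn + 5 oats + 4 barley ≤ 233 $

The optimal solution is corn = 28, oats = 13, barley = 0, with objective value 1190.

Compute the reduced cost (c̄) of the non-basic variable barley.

Check each constraint at x*: fertilizer 149/166 (slack 17); water 181/181 (tight); seed budget 233/233 (tight).
By complementary slackness, y = 0 for the non-binding constraint.
Dual feasibility on the basic columns requires 6·y_water + 6·y_seed budget = 36, 1·y_water + 5·y_seed budget = 14.
Solving: y_water = 4, y_seed budget = 2.
Reduced cost of barley: c₃ − yᵀa₃ = 4 − (4·1 + 2·4) = 4 − 12 = -8.

-8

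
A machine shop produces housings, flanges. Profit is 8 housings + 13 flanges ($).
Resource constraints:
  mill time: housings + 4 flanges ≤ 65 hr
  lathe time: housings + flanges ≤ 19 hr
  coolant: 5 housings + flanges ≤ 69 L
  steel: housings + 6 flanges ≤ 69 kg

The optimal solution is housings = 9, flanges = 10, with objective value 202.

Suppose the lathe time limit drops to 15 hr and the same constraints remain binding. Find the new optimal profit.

174

At the optimum: mill time uses 49 of 65 (slack = 16); lathe time uses 19 of 19 (binding); coolant uses 55 of 69 (slack = 14); steel uses 69 of 69 (binding).
Slack constraints have shadow price 0 (complementary slackness).
Dual feasibility on the basic columns requires 1·y_lathe time + 1·y_steel = 8, 1·y_lathe time + 6·y_steel = 13.
This yields shadow prices y_lathe time = 7, y_steel = 1.
Δz = y_lathe time·Δb = 7 × (-4) = -28, so new z* = 202 − 28 = 174.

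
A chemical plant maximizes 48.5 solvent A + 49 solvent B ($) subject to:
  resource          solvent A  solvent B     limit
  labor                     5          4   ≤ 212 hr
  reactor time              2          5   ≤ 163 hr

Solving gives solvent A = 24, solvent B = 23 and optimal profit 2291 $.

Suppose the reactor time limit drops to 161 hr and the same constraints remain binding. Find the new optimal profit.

Check each constraint at x*: labor 212/212 (tight); reactor time 163/163 (tight).
From A_Bᵀ y = c: 5·y_labor + 2·y_reactor time = 48.5; 4·y_labor + 5·y_reactor time = 49.
This yields shadow prices y_labor = 8.5, y_reactor time = 3.
Δz = y_reactor time·Δb = 3 × (-2) = -6, so new z* = 2291 − 6 = 2285.

2285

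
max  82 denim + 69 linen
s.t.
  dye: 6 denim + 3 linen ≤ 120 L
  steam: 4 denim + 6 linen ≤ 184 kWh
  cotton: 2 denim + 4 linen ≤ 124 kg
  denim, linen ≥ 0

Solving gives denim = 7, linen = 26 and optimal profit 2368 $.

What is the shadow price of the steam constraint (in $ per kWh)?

Check each constraint at x*: dye 120/120 (tight); steam 184/184 (tight); cotton 118/124 (slack 6).
By complementary slackness, y = 0 for the non-binding constraint.
The binding rows give the dual system: 6·y_dye + 4·y_steam = 82 and 3·y_dye + 6·y_steam = 69.
Solving: y_dye = 9, y_steam = 7.
Shadow price of steam = 7.

7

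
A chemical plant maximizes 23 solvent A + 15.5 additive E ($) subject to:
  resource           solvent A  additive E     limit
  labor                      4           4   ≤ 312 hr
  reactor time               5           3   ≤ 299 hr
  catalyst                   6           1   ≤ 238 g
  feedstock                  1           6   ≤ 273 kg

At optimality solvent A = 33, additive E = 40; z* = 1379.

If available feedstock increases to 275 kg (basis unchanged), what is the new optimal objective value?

1383

Binding: catalyst and feedstock. Non-binding: labor (20 unused), reactor time (14 unused).
Slack constraints have shadow price 0 (complementary slackness).
Dual feasibility on the basic columns requires 6·y_catalyst + 1·y_feedstock = 23, 1·y_catalyst + 6·y_feedstock = 15.5.
Solving: y_catalyst = 3.5, y_feedstock = 2.
Δz = y_feedstock·Δb = 2 × (2) = 4, so new z* = 1379 + 4 = 1383.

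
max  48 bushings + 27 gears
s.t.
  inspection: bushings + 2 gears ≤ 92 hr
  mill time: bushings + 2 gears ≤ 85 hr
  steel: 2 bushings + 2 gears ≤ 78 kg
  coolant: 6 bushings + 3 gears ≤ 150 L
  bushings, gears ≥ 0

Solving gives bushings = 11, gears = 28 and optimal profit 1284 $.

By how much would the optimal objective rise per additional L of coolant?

7

Check each constraint at x*: inspection 67/92 (slack 25); mill time 67/85 (slack 18); steel 78/78 (tight); coolant 150/150 (tight).
By complementary slackness, y = 0 for the non-binding constraints.
From A_Bᵀ y = c: 2·y_steel + 6·y_coolant = 48; 2·y_steel + 3·y_coolant = 27.
→ y_steel = 3 and y_coolant = 7.
Shadow price of coolant = 7.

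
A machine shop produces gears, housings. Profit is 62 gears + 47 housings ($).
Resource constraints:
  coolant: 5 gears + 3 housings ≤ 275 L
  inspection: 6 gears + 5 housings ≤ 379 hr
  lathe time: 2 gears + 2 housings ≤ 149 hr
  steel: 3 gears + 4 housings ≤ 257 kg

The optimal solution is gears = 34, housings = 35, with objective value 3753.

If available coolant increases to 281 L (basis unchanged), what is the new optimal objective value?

3777

Check each constraint at x*: coolant 275/275 (tight); inspection 379/379 (tight); lathe time 138/149 (slack 11); steel 242/257 (slack 15).
Since lathe time, steel are not tight, their duals are 0.
From A_Bᵀ y = c: 5·y_coolant + 6·y_inspection = 62; 3·y_coolant + 5·y_inspection = 47.
→ y_coolant = 4 and y_inspection = 7.
Δz = y_coolant·Δb = 4 × (6) = 24, so new z* = 3753 + 24 = 3777.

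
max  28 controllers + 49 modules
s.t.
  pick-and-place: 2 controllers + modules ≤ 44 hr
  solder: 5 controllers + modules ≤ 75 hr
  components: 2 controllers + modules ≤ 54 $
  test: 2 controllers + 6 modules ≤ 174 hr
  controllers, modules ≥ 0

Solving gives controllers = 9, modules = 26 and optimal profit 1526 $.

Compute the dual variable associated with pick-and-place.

At the optimum: pick-and-place uses 44 of 44 (binding); solder uses 71 of 75 (slack = 4); components uses 44 of 54 (slack = 10); test uses 174 of 174 (binding).
Slack constraints have shadow price 0 (complementary slackness).
The binding rows give the dual system: 2·y_pick-and-place + 2·y_test = 28 and 1·y_pick-and-place + 6·y_test = 49.
This yields shadow prices y_pick-and-place = 7, y_test = 7.
Shadow price of pick-and-place = 7.

7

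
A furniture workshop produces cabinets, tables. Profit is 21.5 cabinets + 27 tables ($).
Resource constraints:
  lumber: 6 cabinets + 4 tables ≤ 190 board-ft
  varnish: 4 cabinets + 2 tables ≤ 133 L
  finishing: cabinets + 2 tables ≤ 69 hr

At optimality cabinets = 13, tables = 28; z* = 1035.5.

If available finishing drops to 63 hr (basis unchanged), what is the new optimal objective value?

Check each constraint at x*: lumber 190/190 (tight); varnish 108/133 (slack 25); finishing 69/69 (tight).
By complementary slackness, y = 0 for the non-binding constraint.
From A_Bᵀ y = c: 6·y_lumber + 1·y_finishing = 21.5; 4·y_lumber + 2·y_finishing = 27.
→ y_lumber = 2 and y_finishing = 9.5.
Δz = y_finishing·Δb = 9.5 × (-6) = -57, so new z* = 1035.5 − 57 = 978.5.

978.5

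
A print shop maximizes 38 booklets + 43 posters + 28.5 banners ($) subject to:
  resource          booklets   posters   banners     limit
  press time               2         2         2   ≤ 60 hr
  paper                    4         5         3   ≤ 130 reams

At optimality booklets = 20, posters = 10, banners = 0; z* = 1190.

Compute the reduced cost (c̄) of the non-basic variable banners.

At the optimum: press time uses 60 of 60 (binding); paper uses 130 of 130 (binding).
The binding rows give the dual system: 2·y_press time + 4·y_paper = 38 and 2·y_press time + 5·y_paper = 43.
→ y_press time = 9 and y_paper = 5.
Reduced cost of banners: c₃ − yᵀa₃ = 28.5 − (9·2 + 5·3) = 28.5 − 33 = -4.5.

-4.5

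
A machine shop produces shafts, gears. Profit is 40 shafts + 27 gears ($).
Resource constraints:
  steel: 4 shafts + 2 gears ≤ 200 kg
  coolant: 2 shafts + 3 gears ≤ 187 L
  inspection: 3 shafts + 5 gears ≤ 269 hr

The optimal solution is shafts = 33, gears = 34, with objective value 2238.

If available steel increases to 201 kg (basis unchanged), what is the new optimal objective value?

2246.5

Check each constraint at x*: steel 200/200 (tight); coolant 168/187 (slack 19); inspection 269/269 (tight).
By complementary slackness, y = 0 for the non-binding constraint.
Dual feasibility on the basic columns requires 4·y_steel + 3·y_inspection = 40, 2·y_steel + 5·y_inspection = 27.
→ y_steel = 8.5 and y_inspection = 2.
Δz = y_steel·Δb = 8.5 × (1) = 8.5, so new z* = 2238 + 8.5 = 2246.5.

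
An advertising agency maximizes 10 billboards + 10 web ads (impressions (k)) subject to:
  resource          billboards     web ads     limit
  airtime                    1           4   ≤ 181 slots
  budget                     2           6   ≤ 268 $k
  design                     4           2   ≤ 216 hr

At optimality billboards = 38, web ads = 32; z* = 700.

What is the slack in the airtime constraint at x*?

airtime used = 1·38 + 4·32 = 166; slack = 181 − 166 = 15.

15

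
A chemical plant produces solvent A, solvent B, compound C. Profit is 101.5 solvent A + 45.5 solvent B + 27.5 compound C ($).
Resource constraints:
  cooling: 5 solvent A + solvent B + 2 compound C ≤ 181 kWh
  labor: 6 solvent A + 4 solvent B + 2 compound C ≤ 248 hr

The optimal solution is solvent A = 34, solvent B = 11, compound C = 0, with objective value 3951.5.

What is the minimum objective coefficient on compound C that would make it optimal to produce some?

37

Both cooling and labor are binding at x*.
Dual feasibility on the basic columns requires 5·y_cooling + 6·y_labor = 101.5, 1·y_cooling + 4·y_labor = 45.5.
Solving: y_cooling = 9.5, y_labor = 9.
compound C enters the basis when its profit ≥ yᵀa₃ = 9.5·2 + 9·2 = 37.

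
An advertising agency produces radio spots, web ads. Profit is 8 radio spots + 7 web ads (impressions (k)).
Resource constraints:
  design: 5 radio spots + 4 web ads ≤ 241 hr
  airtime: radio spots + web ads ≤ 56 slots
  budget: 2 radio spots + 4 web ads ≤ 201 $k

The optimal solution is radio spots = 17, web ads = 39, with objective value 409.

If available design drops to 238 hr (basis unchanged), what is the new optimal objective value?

At the optimum: design uses 241 of 241 (binding); airtime uses 56 of 56 (binding); budget uses 190 of 201 (slack = 11).
Slack constraints have shadow price 0 (complementary slackness).
Dual feasibility on the basic columns requires 5·y_design + 1·y_airtime = 8, 4·y_design + 1·y_airtime = 7.
This yields shadow prices y_design = 1, y_airtime = 3.
Δz = y_design·Δb = 1 × (-3) = -3, so new z* = 409 − 3 = 406.

406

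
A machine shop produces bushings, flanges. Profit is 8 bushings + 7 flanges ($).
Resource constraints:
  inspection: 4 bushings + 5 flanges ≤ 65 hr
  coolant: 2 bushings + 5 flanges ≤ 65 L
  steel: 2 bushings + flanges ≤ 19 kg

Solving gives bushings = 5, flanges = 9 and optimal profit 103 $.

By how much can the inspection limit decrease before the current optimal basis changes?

27

Binding constraints: inspection, steel. The basis is B = [[4,5],[2,1]] with det -6.
Per unit decrease in inspection, x* moves by d = (0.1667, -0.3333).
The basis stays optimal until flanges reaches 0; allowable decrease = 27 hr.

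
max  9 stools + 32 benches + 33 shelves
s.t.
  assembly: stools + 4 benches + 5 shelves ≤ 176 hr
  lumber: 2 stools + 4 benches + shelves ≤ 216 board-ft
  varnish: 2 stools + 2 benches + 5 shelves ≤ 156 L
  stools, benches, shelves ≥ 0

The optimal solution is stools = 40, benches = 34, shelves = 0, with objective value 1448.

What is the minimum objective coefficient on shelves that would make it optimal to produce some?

36

At the optimum: assembly uses 176 of 176 (binding); lumber uses 216 of 216 (binding); varnish uses 148 of 156 (slack = 8).
Slack constraints have shadow price 0 (complementary slackness).
The binding rows give the dual system: 1·y_assembly + 2·y_lumber = 9 and 4·y_assembly + 4·y_lumber = 32.
This yields shadow prices y_assembly = 7, y_lumber = 1.
shelves enters the basis when its profit ≥ yᵀa₃ = 7·5 + 1·1 = 36.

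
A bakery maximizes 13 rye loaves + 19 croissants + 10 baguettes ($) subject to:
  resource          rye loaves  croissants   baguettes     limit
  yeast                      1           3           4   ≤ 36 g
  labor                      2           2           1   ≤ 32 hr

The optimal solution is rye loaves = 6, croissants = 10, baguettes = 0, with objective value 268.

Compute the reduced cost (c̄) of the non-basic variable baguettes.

-7

Check each constraint at x*: yeast 36/36 (tight); labor 32/32 (tight).
From A_Bᵀ y = c: 1·y_yeast + 2·y_labor = 13; 3·y_yeast + 2·y_labor = 19.
→ y_yeast = 3 and y_labor = 5.
Reduced cost of baguettes: c₃ − yᵀa₃ = 10 − (3·4 + 5·1) = 10 − 17 = -7.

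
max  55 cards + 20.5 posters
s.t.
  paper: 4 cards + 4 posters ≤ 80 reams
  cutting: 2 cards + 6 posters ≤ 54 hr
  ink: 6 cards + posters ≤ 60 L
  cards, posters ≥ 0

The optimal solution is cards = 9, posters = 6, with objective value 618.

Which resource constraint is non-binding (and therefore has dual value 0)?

paper: 60/80 (slack 20)
cutting: 54/54 (binding)
ink: 60/60 (binding)
By complementary slackness, a constraint with positive slack has shadow price 0 → paper.

paper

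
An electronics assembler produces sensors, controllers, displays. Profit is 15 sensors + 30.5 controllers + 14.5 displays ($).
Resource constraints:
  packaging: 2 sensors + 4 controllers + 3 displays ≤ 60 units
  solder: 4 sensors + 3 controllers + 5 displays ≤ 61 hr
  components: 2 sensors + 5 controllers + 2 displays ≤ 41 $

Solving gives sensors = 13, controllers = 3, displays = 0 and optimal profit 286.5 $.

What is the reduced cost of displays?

-1.5

Check each constraint at x*: packaging 38/60 (slack 22); solder 61/61 (tight); components 41/41 (tight).
Slack constraints have shadow price 0 (complementary slackness).
From A_Bᵀ y = c: 4·y_solder + 2·y_components = 15; 3·y_solder + 5·y_components = 30.5.
→ y_solder = 1 and y_components = 5.5.
Reduced cost of displays: c₃ − yᵀa₃ = 14.5 − (1·5 + 5.5·2) = 14.5 − 16 = -1.5.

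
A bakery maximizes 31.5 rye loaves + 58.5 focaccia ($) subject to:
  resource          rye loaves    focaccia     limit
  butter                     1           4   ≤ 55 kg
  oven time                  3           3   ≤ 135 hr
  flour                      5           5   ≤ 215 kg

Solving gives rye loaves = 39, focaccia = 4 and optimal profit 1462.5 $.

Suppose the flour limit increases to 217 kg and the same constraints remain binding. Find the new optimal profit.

1471.5

At the optimum: butter uses 55 of 55 (binding); oven time uses 129 of 135 (slack = 6); flour uses 215 of 215 (binding).
Since oven time is not tight, its dual is 0.
From A_Bᵀ y = c: 1·y_butter + 5·y_flour = 31.5; 4·y_butter + 5·y_flour = 58.5.
This yields shadow prices y_butter = 9, y_flour = 4.5.
Δz = y_flour·Δb = 4.5 × (2) = 9, so new z* = 1462.5 + 9 = 1471.5.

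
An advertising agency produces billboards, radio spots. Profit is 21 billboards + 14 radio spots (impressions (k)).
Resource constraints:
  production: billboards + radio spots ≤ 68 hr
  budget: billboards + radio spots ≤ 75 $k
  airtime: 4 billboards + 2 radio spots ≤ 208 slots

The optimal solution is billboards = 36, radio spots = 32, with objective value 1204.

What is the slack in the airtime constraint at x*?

0

airtime used = 4·36 + 2·32 = 208; slack = 208 − 208 = 0.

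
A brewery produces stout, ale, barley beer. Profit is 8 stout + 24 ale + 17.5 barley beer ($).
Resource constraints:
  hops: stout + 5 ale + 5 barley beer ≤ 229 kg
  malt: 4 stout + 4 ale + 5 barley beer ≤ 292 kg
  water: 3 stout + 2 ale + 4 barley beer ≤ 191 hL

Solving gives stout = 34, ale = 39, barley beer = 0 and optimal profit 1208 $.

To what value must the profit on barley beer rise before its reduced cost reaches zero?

25

At the optimum: hops uses 229 of 229 (binding); malt uses 292 of 292 (binding); water uses 180 of 191 (slack = 11).
By complementary slackness, y = 0 for the non-binding constraint.
Dual feasibility on the basic columns requires 1·y_hops + 4·y_malt = 8, 5·y_hops + 4·y_malt = 24.
Solving: y_hops = 4, y_malt = 1.
barley beer enters the basis when its profit ≥ yᵀa₃ = 4·5 + 1·5 = 25.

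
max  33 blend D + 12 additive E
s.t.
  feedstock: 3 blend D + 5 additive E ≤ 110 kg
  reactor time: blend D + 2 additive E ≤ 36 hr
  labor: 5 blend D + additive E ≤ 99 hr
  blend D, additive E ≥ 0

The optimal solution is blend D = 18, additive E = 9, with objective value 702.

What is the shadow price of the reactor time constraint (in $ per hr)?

Check each constraint at x*: feedstock 99/110 (slack 11); reactor time 36/36 (tight); labor 99/99 (tight).
By complementary slackness, y = 0 for the non-binding constraint.
Dual feasibility on the basic columns requires 1·y_reactor time + 5·y_labor = 33, 2·y_reactor time + 1·y_labor = 12.
Solving: y_reactor time = 3, y_labor = 6.
Shadow price of reactor time = 3.

3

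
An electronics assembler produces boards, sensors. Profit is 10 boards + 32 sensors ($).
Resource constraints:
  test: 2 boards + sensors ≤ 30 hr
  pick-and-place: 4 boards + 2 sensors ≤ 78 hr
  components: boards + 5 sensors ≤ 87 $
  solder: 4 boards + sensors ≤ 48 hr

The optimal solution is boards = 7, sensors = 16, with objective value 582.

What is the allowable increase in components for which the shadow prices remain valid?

Binding constraints: test, components. The basis is B = [[2,1],[1,5]] with det 9.
Per unit increase in components, x* moves by d = (-0.1111, 0.2222).
The basis stays optimal until boards reaches 0; allowable increase = 63 $.

63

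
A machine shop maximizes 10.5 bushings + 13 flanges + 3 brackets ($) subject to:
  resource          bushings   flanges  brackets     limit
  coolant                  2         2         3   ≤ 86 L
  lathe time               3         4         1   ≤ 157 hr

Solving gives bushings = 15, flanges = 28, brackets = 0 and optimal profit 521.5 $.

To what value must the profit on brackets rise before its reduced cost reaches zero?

Check each constraint at x*: coolant 86/86 (tight); lathe time 157/157 (tight).
The binding rows give the dual system: 2·y_coolant + 3·y_lathe time = 10.5 and 2·y_coolant + 4·y_lathe time = 13.
Solving: y_coolant = 1.5, y_lathe time = 2.5.
brackets enters the basis when its profit ≥ yᵀa₃ = 1.5·3 + 2.5·1 = 7.

7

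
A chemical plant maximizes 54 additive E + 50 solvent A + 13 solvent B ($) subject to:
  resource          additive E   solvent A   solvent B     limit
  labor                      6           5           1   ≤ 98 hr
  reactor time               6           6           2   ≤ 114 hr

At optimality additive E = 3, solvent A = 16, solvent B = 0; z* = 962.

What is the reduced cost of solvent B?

-1

Check each constraint at x*: labor 98/98 (tight); reactor time 114/114 (tight).
Dual feasibility on the basic columns requires 6·y_labor + 6·y_reactor time = 54, 5·y_labor + 6·y_reactor time = 50.
→ y_labor = 4 and y_reactor time = 5.
Reduced cost of solvent B: c₃ − yᵀa₃ = 13 − (4·1 + 5·2) = 13 − 14 = -1.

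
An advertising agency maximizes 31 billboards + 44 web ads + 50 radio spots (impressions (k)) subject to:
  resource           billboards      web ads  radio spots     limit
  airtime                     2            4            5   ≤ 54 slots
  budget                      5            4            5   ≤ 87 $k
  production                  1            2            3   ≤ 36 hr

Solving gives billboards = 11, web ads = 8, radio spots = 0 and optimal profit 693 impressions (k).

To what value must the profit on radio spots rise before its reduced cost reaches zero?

55

Check each constraint at x*: airtime 54/54 (tight); budget 87/87 (tight); production 27/36 (slack 9).
Slack constraints have shadow price 0 (complementary slackness).
The binding rows give the dual system: 2·y_airtime + 5·y_budget = 31 and 4·y_airtime + 4·y_budget = 44.
Solving: y_airtime = 8, y_budget = 3.
radio spots enters the basis when its profit ≥ yᵀa₃ = 8·5 + 3·5 = 55.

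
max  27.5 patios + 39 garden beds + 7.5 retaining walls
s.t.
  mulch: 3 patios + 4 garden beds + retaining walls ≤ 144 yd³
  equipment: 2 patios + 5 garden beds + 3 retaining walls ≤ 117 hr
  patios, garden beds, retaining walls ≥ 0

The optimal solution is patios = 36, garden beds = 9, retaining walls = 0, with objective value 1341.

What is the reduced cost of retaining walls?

-4

At the optimum: mulch uses 144 of 144 (binding); equipment uses 117 of 117 (binding).
From A_Bᵀ y = c: 3·y_mulch + 2·y_equipment = 27.5; 4·y_mulch + 5·y_equipment = 39.
Solving: y_mulch = 8.5, y_equipment = 1.
Reduced cost of retaining walls: c₃ − yᵀa₃ = 7.5 − (8.5·1 + 1·3) = 7.5 − 11.5 = -4.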